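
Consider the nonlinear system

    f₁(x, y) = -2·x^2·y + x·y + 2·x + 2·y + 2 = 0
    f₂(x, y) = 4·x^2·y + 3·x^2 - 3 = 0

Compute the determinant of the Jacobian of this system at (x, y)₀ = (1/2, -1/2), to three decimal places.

J = [[-4·x·y + y + 2, -2·x^2 + x + 2], [8·x·y + 6·x, 4·x^2]].
At the point, J = [[2.500, 2.000], [1.000, 1.000]].
det J = 0.500.

0.500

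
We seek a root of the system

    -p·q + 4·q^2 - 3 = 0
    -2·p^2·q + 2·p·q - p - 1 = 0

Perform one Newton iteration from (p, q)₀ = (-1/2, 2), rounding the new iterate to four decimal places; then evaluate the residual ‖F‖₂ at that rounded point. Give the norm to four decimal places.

3.1656

At (-1/2, 2): F = (14.0000, -3.5000).
Jacobian J = [[-q, -p + 8·q], [-4·p·q + 2·q - 1, -2·p^2 + 2·p]].
At the point, J = [[-2.0000, 16.5000], [7.0000, -1.5000]] (det J = -112.5000).
Solving J·Δ = −F gives Δ = (0.3267, -0.8089).
Then the next iterate is (p, q)₁ = (-0.1733, 1.1911).
Re-evaluating at (-0.1733, 1.1911): F = (2.881294, -1.311080), so ‖F‖₂ = 3.1656.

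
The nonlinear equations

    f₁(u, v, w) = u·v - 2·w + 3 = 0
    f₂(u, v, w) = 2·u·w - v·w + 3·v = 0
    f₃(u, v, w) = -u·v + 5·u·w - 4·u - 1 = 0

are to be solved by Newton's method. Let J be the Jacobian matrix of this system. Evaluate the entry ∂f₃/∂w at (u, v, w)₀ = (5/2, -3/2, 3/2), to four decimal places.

∂f₃/∂w = 5·u.
At (5/2, -3/2, 3/2) this is 12.5000.

12.5000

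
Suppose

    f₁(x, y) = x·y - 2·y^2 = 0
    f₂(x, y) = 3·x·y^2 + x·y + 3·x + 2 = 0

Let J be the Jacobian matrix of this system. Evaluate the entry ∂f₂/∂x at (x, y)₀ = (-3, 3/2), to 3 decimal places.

11.250

∂f₂/∂x = 3·y^2 + y + 3.
At (-3, 3/2) this is 11.250.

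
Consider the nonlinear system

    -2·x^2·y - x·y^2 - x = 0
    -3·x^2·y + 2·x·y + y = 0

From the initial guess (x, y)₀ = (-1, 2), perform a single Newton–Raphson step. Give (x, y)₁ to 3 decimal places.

(-0.727, 1.091)

At (-1, 2): F = (1.000, -8.000).
Jacobian J = [[-4·x·y - y^2 - 1, -2·x^2 - 2·x·y], [-6·x·y + 2·y, -3·x^2 + 2·x + 1]].
At the point, J = [[3.000, 2.000], [16.000, -4.000]] (det J = -44.000).
Solving J·Δ = −F gives Δ = (0.273, -0.909).
Then the next iterate is (x, y)₁ = (-0.727, 1.091).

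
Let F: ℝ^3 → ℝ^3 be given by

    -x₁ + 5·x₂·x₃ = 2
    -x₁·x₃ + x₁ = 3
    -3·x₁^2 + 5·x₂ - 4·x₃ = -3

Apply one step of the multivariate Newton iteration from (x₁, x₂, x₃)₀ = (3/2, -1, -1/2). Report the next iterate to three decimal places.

(1.430, -0.232, -1.070)

At (3/2, -1, -1/2): F = (-1.000, -0.750, -6.750).
Jacobian J = [[-1, 5·x₃, 5·x₂], [-x₃ + 1, 0, -x₁], [-6·x₁, 5, -4]].
At the point, J = [[-1.000, -2.500, -5.000], [1.500, 0.000, -1.500], [-9.000, 5.000, -4.000]] (det J = -93.750).
Solving J·Δ = −F gives Δ = (-0.070, 0.768, -0.570).
Then the next iterate is (x₁, x₂, x₃)₁ = (1.430, -0.232, -1.070).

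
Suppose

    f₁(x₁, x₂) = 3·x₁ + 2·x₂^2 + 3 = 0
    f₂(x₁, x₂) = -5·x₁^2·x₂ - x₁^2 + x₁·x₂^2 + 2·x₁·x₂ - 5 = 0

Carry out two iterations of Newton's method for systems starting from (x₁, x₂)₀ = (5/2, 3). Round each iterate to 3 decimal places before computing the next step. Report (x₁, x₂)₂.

At (5/2, 3): F = (28.500, -67.500).
Jacobian J = [[3, 4·x₂], [-10·x₁·x₂ - 2·x₁ + x₂^2 + 2·x₂, -5·x₁^2 + 2·x₁·x₂ + 2·x₁]].
At the point, J = [[3.000, 12.000], [-65.000, -11.250]] (det J = 746.250).
Solving J·Δ = −F gives Δ = (-0.656, -2.211).
Then the next iterate is (x₁, x₂)₁ = (1.844, 0.789).
Round to (1.844, 0.789) and repeat: F = (9.77704, -17.75690), J = [[3.000, 3.156], [-16.03664, -10.40385]].
Δ = (2.355, -5.336), so (x₁, x₂)₂ = (4.199, -4.547).

(4.199, -4.547)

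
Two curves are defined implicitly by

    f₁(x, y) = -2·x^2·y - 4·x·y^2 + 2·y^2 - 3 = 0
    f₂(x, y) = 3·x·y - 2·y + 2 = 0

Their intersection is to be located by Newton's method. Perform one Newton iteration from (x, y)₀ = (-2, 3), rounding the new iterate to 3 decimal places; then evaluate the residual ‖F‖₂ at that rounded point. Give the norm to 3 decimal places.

12.295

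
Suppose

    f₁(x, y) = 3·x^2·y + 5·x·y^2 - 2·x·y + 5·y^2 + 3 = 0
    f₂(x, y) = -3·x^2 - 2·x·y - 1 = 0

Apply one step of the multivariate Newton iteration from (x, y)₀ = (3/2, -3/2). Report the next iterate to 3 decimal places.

(0.591, -0.765)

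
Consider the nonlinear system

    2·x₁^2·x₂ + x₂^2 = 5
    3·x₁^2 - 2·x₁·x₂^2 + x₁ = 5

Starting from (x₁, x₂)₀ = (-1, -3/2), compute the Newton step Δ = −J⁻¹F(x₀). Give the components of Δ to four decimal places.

(0.7912, -1.0027)

At (-1, -3/2): F = (-5.7500, 1.5000).
Jacobian J = [[4·x₁·x₂, 2·x₁^2 + 2·x₂], [6·x₁ - 2·x₂^2 + 1, -4·x₁·x₂]].
At the point, J = [[6.0000, -1.0000], [-9.5000, -6.0000]] (det J = -45.5000).
Solving J·Δ = −F gives Δ = (0.7912, -1.0027).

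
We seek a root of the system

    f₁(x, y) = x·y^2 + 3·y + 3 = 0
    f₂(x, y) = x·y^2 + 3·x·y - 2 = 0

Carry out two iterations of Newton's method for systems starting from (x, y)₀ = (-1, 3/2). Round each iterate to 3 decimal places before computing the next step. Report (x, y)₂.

At (-1, 3/2): F = (5.250, -8.750).
Jacobian J = [[y^2, 2·x·y + 3], [y^2 + 3·y, 2·x·y + 3·x]].
At the point, J = [[2.250, 0.000], [6.750, -6.000]] (det J = -13.500).
Solving J·Δ = −F gives Δ = (-2.333, -4.083).
Then the next iterate is (x, y)₁ = (-3.333, -2.583).
Round to (-3.333, -2.583) and repeat: F = (-26.98641, 1.59001), J = [[6.67189, 20.21828], [-1.07711, 7.21928]].
Δ = (3.245, 0.264), so (x, y)₂ = (-0.088, -2.319).

(-0.088, -2.319)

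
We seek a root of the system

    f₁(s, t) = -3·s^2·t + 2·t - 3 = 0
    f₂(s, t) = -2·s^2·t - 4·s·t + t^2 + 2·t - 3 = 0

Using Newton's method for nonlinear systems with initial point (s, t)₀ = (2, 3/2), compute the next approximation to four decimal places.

At (2, 3/2): F = (-18.0000, -21.7500).
Jacobian J = [[-6·s·t, -3·s^2 + 2], [-4·s·t - 4·t, -2·s^2 - 4·s + 2·t + 2]].
At the point, J = [[-18.0000, -10.0000], [-18.0000, -11.0000]] (det J = 18.0000).
Solving J·Δ = −F gives Δ = (1.0833, -3.7500).
Then the next iterate is (s, t)₁ = (3.0833, -2.2500).

(3.0833, -2.2500)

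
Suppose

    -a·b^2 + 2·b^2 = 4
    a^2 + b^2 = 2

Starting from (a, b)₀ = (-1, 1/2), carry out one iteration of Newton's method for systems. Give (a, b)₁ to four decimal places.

(-0.8261, 1.5978)

At (-1, 1/2): F = (-3.2500, -0.7500).
Jacobian J = [[-b^2, -2·a·b + 4·b], [2·a, 2·b]].
At the point, J = [[-0.2500, 3.0000], [-2.0000, 1.0000]] (det J = 5.7500).
Solving J·Δ = −F gives Δ = (0.1739, 1.0978).
Then the next iterate is (a, b)₁ = (-0.8261, 1.5978).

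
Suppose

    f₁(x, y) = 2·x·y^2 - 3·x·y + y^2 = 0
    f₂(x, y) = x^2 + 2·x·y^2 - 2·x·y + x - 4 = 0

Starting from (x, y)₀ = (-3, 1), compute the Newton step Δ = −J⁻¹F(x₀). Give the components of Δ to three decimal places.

At (-3, 1): F = (4.000, 2.000).
Jacobian J = [[2·y^2 - 3·y, 4·x·y - 3·x + 2·y], [2·x + 2·y^2 - 2·y + 1, 4·x·y - 2·x]].
At the point, J = [[-1.000, -1.000], [-5.000, -6.000]] (det J = 1.000).
Solving J·Δ = −F gives Δ = (22.000, -18.000).

(22.000, -18.000)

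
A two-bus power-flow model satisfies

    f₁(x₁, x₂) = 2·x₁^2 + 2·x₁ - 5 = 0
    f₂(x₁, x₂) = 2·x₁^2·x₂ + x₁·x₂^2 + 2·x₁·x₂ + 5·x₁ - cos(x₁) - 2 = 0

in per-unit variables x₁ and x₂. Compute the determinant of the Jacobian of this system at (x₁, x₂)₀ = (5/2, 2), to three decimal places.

J = [[4·x₁ + 2, 0], [4·x₁·x₂ + x₂^2 + 2·x₂ + sin(x₁) + 5, 2·x₁^2 + 2·x₁·x₂ + 2·x₁]].
At the point, J = [[12.000, 0.000], [33.59847, 27.500]].
det J = 330.000.

330.000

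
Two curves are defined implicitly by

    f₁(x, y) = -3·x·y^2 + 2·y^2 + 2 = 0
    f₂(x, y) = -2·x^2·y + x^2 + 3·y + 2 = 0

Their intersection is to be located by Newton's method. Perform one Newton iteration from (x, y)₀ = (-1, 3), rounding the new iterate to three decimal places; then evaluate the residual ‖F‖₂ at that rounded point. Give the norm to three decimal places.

At (-1, 3): F = (47.000, 6.000).
Jacobian J = [[-3·y^2, -6·x·y + 4·y], [-4·x·y + 2·x, -2·x^2 + 3]].
At the point, J = [[-27.000, 30.000], [10.000, 1.000]] (det J = -327.000).
Solving J·Δ = −F gives Δ = (-0.407, -1.933).
Then the next iterate is (x, y)₁ = (-1.407, 1.067).
Re-evaluating at (-1.407, 1.067): F = (9.08254, 2.95608), so ‖F‖₂ = 9.551.

9.551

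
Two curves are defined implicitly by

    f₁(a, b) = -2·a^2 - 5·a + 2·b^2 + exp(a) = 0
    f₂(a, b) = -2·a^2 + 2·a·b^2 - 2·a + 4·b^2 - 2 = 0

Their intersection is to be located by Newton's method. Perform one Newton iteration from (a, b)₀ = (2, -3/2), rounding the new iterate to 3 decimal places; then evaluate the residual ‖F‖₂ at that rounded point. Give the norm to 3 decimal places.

1.910

At (2, -3/2): F = (-6.11094, 4.000).
Jacobian J = [[-4·a + exp(a) - 5, 4·b], [-4·a + 2·b^2 - 2, 4·a·b + 8·b]].
At the point, J = [[-5.61094, -6.000], [-5.500, -24.000]] (det J = 101.66265).
Solving J·Δ = −F gives Δ = (-1.679, 0.551).
Then the next iterate is (a, b)₁ = (0.321, -0.949).
Re-evaluating at (0.321, -0.949): F = (1.36863, 1.33251), so ‖F‖₂ = 1.910.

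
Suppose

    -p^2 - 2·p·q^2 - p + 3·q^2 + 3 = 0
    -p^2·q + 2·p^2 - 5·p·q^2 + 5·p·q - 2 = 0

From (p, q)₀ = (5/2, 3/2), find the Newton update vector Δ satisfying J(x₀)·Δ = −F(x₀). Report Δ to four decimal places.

(-0.8446, -0.2302)

At (5/2, 3/2): F = (-10.2500, -8.2500).
Jacobian J = [[-2·p - 2·q^2 - 1, -4·p·q + 6·q], [-2·p·q + 4·p - 5·q^2 + 5·q, -p^2 - 10·p·q + 5·p]].
At the point, J = [[-10.5000, -6.0000], [-1.2500, -31.2500]] (det J = 320.6250).
Solving J·Δ = −F gives Δ = (-0.8446, -0.2302).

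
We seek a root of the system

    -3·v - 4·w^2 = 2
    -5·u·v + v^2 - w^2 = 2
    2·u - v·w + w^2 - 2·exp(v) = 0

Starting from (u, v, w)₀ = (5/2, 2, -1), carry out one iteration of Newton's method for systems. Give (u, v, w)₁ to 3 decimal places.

(1.182, 0.991, 0.122)

At (5/2, 2, -1): F = (-12.000, -24.000, -6.77811).
Jacobian J = [[0, -3, -8·w], [-5·v, -5·u + 2·v, -2·w], [2, -w - 2·exp(v), -v + 2·w]].
At the point, J = [[0.000, -3.000, 8.000], [-10.000, -8.500, 2.000], [2.000, -13.77811, -4.000]] (det J = 1346.24898).
Solving J·Δ = −F gives Δ = (-1.318, -1.009, 1.122).
Then the next iterate is (u, v, w)₁ = (1.182, 0.991, 0.122).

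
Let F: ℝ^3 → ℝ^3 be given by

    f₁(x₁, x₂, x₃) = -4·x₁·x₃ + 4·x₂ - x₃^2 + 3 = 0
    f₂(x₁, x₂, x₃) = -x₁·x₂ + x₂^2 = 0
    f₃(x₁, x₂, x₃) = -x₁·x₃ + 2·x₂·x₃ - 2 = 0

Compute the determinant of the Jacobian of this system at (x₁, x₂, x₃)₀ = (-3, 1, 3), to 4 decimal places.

-226.0000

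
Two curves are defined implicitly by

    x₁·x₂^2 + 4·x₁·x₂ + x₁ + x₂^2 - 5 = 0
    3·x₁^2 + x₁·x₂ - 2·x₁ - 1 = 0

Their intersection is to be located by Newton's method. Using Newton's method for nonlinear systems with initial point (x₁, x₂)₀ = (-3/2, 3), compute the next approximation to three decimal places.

(-0.721, 1.681)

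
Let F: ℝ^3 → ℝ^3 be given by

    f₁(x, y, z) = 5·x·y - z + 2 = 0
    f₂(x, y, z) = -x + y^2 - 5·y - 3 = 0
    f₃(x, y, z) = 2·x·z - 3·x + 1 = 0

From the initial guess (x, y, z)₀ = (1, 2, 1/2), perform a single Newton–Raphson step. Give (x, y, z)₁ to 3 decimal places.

(10.750, -17.750, 10.750)

At (1, 2, 1/2): F = (11.500, -10.000, -1.000).
Jacobian J = [[5·y, 5·x, -1], [-1, 2·y - 5, 0], [2·z - 3, 0, 2·x]].
At the point, J = [[10.000, 5.000, -1.000], [-1.000, -1.000, 0.000], [-2.000, 0.000, 2.000]] (det J = -8.000).
Solving J·Δ = −F gives Δ = (9.750, -19.750, 10.250).
Then the next iterate is (x, y, z)₁ = (10.750, -17.750, 10.750).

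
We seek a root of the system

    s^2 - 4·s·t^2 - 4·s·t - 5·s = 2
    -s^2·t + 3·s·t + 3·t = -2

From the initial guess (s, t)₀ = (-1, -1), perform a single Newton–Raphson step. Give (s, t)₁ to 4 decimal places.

(-0.3846, -1.0769)

At (-1, -1): F = (4.0000, 3.0000).
Jacobian J = [[2·s - 4·t^2 - 4·t - 5, -8·s·t - 4·s], [-2·s·t + 3·t, -s^2 + 3·s + 3]].
At the point, J = [[-7.0000, -4.0000], [-5.0000, -1.0000]] (det J = -13.0000).
Solving J·Δ = −F gives Δ = (0.6154, -0.0769).
Then the next iterate is (s, t)₁ = (-0.3846, -1.0769).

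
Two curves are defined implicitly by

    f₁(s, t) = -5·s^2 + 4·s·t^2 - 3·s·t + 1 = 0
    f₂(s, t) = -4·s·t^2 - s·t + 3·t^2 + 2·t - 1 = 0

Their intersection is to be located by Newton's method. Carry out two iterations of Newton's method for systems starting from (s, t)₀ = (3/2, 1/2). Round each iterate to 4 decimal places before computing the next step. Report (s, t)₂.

(0.4725, 0.6481)

At (3/2, 1/2): F = (-11.0000, -1.5000).
Jacobian J = [[-10·s + 4·t^2 - 3·t, 8·s·t - 3·s], [-4·t^2 - t, -8·s·t - s + 6·t + 2]].
At the point, J = [[-15.5000, 1.5000], [-1.5000, -2.5000]] (det J = 41.0000).
Solving J·Δ = −F gives Δ = (-0.7256, -0.1646).
Then the next iterate is (s, t)₁ = (0.7744, 0.3354).
Round to (0.7744, 0.3354) and repeat: F = (-2.429219, -0.599913), J = [[-8.300227, -0.245330], [-0.785373, 1.160130]].
Δ = (-0.3019, 0.3127), so (s, t)₂ = (0.4725, 0.6481).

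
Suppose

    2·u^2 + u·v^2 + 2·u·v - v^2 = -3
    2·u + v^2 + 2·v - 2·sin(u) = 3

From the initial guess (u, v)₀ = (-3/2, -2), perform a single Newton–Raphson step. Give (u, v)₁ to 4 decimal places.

At (-3/2, -2): F = (3.5000, -4.005010).
Jacobian J = [[4·u + v^2 + 2·v, 2·u·v + 2·u - 2·v], [-2·cos(u) + 2, 2·v + 2]].
At the point, J = [[-6.0000, 7.0000], [1.858526, -2.0000]] (det J = -1.009679).
Solving J·Δ = −F gives Δ = (20.8334, 17.3572).
Then the next iterate is (u, v)₁ = (19.3334, 15.3572).

(19.3334, 15.3572)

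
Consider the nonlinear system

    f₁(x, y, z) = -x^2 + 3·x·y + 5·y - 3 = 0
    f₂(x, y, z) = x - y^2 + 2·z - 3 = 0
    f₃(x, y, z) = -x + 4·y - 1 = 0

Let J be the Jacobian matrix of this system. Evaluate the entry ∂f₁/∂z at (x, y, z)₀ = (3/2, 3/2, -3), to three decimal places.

∂f₁/∂z = 0.
At (3/2, 3/2, -3) this is 0.000.

0.000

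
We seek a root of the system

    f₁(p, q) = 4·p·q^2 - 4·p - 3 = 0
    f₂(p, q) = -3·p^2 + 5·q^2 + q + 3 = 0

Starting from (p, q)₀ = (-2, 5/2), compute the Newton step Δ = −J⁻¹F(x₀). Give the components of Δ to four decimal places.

At (-2, 5/2): F = (-45.0000, 24.7500).
Jacobian J = [[4·q^2 - 4, 8·p·q], [-6·p, 10·q + 1]].
At the point, J = [[21.0000, -40.0000], [12.0000, 26.0000]] (det J = 1026.0000).
Solving J·Δ = −F gives Δ = (0.1754, -1.0329).

(0.1754, -1.0329)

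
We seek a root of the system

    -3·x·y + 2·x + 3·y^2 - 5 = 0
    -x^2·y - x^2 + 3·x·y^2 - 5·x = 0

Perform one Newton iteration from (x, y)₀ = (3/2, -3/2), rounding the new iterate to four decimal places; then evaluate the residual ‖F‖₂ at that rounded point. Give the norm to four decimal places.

2.8036

At (3/2, -3/2): F = (11.5000, 3.7500).
Jacobian J = [[-3·y + 2, -3·x + 6·y], [-2·x·y - 2·x + 3·y^2 - 5, -x^2 + 6·x·y]].
At the point, J = [[6.5000, -13.5000], [3.2500, -15.7500]] (det J = -58.5000).
Solving J·Δ = −F gives Δ = (-2.2308, -0.2222).
Then the next iterate is (x, y)₁ = (-0.7308, -1.7222).
Re-evaluating at (-0.7308, -1.7222): F = (-1.339433, -2.462894), so ‖F‖₂ = 2.8036.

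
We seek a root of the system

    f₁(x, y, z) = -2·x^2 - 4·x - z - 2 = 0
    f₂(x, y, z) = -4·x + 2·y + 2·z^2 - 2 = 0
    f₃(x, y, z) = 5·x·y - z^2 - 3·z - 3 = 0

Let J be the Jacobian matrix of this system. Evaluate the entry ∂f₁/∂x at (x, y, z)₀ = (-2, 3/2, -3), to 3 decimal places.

∂f₁/∂x = -4·x - 4.
At (-2, 3/2, -3) this is 4.000.

4.000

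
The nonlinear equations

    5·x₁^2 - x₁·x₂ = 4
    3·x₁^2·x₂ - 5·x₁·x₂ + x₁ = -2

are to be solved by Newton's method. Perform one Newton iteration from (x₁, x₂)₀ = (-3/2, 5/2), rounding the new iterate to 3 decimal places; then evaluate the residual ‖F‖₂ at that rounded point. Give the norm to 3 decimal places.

10.571

At (-3/2, 5/2): F = (11.000, 36.125).
Jacobian J = [[10·x₁ - x₂, -x₁], [6·x₁·x₂ - 5·x₂ + 1, 3·x₁^2 - 5·x₁]].
At the point, J = [[-17.500, 1.500], [-34.000, 14.250]] (det J = -198.375).
Solving J·Δ = −F gives Δ = (0.517, -1.302).
Then the next iterate is (x₁, x₂)₁ = (-0.983, 1.198).
Re-evaluating at (-0.983, 1.198): F = (2.00908, 10.37801), so ‖F‖₂ = 10.571.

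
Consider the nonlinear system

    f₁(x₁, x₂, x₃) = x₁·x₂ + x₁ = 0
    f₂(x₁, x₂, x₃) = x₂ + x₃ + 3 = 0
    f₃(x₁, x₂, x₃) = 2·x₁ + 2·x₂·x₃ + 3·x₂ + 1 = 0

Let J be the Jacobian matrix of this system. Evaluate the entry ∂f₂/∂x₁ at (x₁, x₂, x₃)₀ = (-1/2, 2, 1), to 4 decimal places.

∂f₂/∂x₁ = 0.
At (-1/2, 2, 1) this is 0.0000.

0.0000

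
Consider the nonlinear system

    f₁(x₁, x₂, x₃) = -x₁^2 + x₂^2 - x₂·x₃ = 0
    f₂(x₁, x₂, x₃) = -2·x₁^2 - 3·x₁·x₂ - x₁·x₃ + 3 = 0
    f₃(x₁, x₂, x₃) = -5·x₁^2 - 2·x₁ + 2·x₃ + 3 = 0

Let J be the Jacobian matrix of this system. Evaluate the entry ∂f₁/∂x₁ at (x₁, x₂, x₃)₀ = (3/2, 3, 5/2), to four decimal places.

-3.0000

∂f₁/∂x₁ = -2·x₁.
At (3/2, 3, 5/2) this is -3.0000.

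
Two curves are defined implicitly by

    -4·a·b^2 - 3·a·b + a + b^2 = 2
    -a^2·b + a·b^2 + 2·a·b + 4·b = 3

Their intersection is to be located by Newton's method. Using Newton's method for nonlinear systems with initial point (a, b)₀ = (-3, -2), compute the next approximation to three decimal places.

(-2.371, -1.457)

At (-3, -2): F = (29.000, 7.000).
Jacobian J = [[-4·b^2 - 3·b + 1, -8·a·b - 3·a + 2·b], [-2·a·b + b^2 + 2·b, -a^2 + 2·a·b + 2·a + 4]].
At the point, J = [[-9.000, -43.000], [-12.000, 1.000]] (det J = -525.000).
Solving J·Δ = −F gives Δ = (0.629, 0.543).
Then the next iterate is (a, b)₁ = (-2.371, -1.457).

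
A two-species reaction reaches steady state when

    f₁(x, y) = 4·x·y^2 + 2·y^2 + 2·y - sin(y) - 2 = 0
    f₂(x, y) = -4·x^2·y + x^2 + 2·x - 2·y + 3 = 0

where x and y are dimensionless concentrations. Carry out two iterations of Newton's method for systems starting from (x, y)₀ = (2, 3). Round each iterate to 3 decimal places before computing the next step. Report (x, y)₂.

(1.315, 1.019)

At (2, 3): F = (93.85888, -43.000).
Jacobian J = [[4·y^2, 8·x·y + 4·y - cos(y) + 2], [-8·x·y + 2·x + 2, -4·x^2 - 2]].
At the point, J = [[36.000, 62.98999], [-42.000, -18.000]] (det J = 1997.57968).
Solving J·Δ = −F gives Δ = (-0.510, -1.198).
Then the next iterate is (x, y)₁ = (1.490, 1.802).
Round to (1.490, 1.802) and repeat: F = (26.47835, -11.40638), J = [[12.98882, 30.91699], [-16.49984, -10.88040]].
Δ = (-0.175, -0.783), so (x, y)₂ = (1.315, 1.019).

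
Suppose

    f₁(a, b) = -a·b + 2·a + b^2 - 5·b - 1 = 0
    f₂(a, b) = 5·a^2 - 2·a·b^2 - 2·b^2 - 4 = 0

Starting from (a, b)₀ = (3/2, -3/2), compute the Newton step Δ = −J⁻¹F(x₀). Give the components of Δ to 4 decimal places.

(-1.1297, 1.0575)

At (3/2, -3/2): F = (14.0000, -4.0000).
Jacobian J = [[-b + 2, -a + 2·b - 5], [10·a - 2·b^2, -4·a·b - 4·b]].
At the point, J = [[3.5000, -9.5000], [10.5000, 15.0000]] (det J = 152.2500).
Solving J·Δ = −F gives Δ = (-1.1297, 1.0575).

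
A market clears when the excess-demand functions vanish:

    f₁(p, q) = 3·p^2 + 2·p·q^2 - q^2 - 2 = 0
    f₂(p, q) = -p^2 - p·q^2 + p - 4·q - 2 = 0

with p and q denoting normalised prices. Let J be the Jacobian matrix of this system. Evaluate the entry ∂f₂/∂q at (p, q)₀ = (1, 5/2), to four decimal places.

-9.0000

∂f₂/∂q = -2·p·q - 4.
At (1, 5/2) this is -9.0000.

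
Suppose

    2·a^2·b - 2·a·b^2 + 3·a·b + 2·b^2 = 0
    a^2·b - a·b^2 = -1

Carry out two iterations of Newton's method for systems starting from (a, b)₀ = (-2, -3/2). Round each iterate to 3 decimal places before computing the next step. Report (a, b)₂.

(-1.590, -0.383)

At (-2, -3/2): F = (10.500, -0.500).
Jacobian J = [[4·a·b - 2·b^2 + 3·b, 2·a^2 - 4·a·b + 3·a + 4·b], [2·a·b - b^2, a^2 - 2·a·b]].
At the point, J = [[3.000, -16.000], [3.750, -2.000]] (det J = 54.000).
Solving J·Δ = −F gives Δ = (0.537, 0.757).
Then the next iterate is (a, b)₁ = (-1.463, -0.743).
Round to (-1.463, -0.743) and repeat: F = (2.79983, 0.21735), J = [[1.01494, -7.42830], [1.62197, -0.03365]].
Δ = (-0.127, 0.360), so (a, b)₂ = (-1.590, -0.383).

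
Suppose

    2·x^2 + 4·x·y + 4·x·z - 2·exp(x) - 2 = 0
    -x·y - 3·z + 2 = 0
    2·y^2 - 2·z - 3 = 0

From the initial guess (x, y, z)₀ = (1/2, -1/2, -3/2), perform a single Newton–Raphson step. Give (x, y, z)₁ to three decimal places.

(-0.392, -2.722, 0.972)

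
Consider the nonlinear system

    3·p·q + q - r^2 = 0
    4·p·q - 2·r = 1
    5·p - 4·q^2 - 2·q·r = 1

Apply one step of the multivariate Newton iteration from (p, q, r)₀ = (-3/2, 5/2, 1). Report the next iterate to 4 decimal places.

(-0.4037, 0.2963, 4.0926)

At (-3/2, 5/2, 1): F = (-9.7500, -18.0000, -38.5000).
Jacobian J = [[3·q, 3·p + 1, -2·r], [4·q, 4·p, -2], [5, -8·q - 2·r, -2·q]].
At the point, J = [[7.5000, -3.5000, -2.0000], [10.0000, -6.0000, -2.0000], [5.0000, -22.0000, -5.0000]] (det J = 135.0000).
Solving J·Δ = −F gives Δ = (1.0963, -2.2037, 3.0926).
Then the next iterate is (p, q, r)₁ = (-0.4037, 0.2963, 4.0926).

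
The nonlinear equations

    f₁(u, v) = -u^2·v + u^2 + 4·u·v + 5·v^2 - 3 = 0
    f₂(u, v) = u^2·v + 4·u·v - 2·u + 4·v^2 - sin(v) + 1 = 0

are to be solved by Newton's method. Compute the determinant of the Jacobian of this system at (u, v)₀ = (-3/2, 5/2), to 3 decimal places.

J = [[-2·u·v + 2·u + 4·v, -u^2 + 4·u + 10·v], [2·u·v + 4·v - 2, u^2 + 4·u + 8·v - cos(v)]].
At the point, J = [[14.500, 16.750], [0.500, 17.05114]].
det J = 238.867.

238.867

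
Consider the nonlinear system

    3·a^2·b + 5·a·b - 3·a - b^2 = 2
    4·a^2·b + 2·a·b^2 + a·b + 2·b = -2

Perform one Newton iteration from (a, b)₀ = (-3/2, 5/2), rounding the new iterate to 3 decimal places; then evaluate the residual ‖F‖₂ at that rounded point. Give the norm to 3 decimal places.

581.099

At (-3/2, 5/2): F = (-5.625, 7.000).
Jacobian J = [[6·a·b + 5·b - 3, 3·a^2 + 5·a - 2·b], [8·a·b + 2·b^2 + b, 4·a^2 + 4·a·b + a + 2]].
At the point, J = [[-13.000, -5.750], [-15.000, -5.500]] (det J = -14.750).
Solving J·Δ = −F gives Δ = (4.826, -11.890).
Then the next iterate is (a, b)₁ = (3.326, -9.390).
Re-evaluating at (3.326, -9.390): F = (-567.93011, 123.01058), so ‖F‖₂ = 581.099.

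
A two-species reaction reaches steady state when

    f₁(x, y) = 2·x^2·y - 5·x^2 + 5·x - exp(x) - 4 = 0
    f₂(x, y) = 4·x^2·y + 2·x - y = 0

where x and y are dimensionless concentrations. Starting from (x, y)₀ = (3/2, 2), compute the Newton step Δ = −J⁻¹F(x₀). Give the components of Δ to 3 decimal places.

(-0.814, 0.269)

At (3/2, 2): F = (-3.23169, 19.000).
Jacobian J = [[4·x·y - 10·x - exp(x) + 5, 2·x^2], [8·x·y + 2, 4·x^2 - 1]].
At the point, J = [[-2.48169, 4.500], [26.000, 8.000]] (det J = -136.85351).
Solving J·Δ = −F gives Δ = (-0.814, 0.269).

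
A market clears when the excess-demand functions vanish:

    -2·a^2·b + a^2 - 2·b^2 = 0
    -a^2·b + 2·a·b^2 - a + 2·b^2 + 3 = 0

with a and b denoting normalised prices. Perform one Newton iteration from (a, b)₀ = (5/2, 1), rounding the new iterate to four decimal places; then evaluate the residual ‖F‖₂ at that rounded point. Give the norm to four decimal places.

1.9682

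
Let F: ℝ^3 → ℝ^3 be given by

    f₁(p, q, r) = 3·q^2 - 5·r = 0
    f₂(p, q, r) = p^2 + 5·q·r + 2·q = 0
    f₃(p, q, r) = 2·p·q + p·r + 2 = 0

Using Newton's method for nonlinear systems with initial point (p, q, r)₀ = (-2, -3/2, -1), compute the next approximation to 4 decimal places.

At (-2, -3/2, -1): F = (11.7500, 8.5000, 10.0000).
Jacobian J = [[0, 6·q, -5], [2·p, 5·r + 2, 5·q], [2·q + r, 2·p, p]].
At the point, J = [[0.0000, -9.0000, -5.0000], [-4.0000, -3.0000, -7.5000], [-4.0000, -4.0000, -2.0000]] (det J = -218.0000).
Solving J·Δ = −F gives Δ = (1.1927, 1.3234, -0.0321).
Then the next iterate is (p, q, r)₁ = (-0.8073, -0.1766, -1.0321).

(-0.8073, -0.1766, -1.0321)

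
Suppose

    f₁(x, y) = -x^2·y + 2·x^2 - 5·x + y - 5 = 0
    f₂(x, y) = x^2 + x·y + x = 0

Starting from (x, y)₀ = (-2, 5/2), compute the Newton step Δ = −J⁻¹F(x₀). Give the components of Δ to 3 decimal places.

(4.444, -2.611)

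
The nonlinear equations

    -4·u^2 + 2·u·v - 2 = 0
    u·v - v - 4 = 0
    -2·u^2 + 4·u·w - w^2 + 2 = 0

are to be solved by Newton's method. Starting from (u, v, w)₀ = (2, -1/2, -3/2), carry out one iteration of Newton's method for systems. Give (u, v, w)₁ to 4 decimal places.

At (2, -1/2, -3/2): F = (-20.0000, -4.5000, -20.2500).
Jacobian J = [[-8·u + 2·v, 2·u, 0], [v, u - 1, 0], [-4·u + 4·w, 0, 4·u - 2·w]].
At the point, J = [[-17.0000, 4.0000, 0.0000], [-0.5000, 1.0000, 0.0000], [-14.0000, 0.0000, 11.0000]] (det J = -165.0000).
Solving J·Δ = −F gives Δ = (-0.1333, 4.4333, 1.6712).
Then the next iterate is (u, v, w)₁ = (1.8667, 3.9333, 0.1712).

(1.8667, 3.9333, 0.1712)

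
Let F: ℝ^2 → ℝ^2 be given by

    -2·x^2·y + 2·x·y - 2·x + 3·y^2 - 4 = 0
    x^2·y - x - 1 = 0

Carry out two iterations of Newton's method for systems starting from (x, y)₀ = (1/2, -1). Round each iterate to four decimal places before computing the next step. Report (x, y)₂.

At (1/2, -1): F = (-2.5000, -1.7500).
Jacobian J = [[-4·x·y + 2·y - 2, -2·x^2 + 2·x + 6·y], [2·x·y - 1, x^2]].
At the point, J = [[-2.0000, -5.5000], [-2.0000, 0.2500]] (det J = -11.5000).
Solving J·Δ = −F gives Δ = (-0.8913, -0.1304).
Then the next iterate is (x, y)₁ = (-0.3913, -1.1304).
Round to (-0.3913, -1.1304) and repeat: F = (1.846827, -0.781782), J = [[-6.030102, -7.871231], [-0.115349, 0.153116]].
Δ = (-3.2059, 2.6907), so (x, y)₂ = (-3.5972, 1.5603).

(-3.5972, 1.5603)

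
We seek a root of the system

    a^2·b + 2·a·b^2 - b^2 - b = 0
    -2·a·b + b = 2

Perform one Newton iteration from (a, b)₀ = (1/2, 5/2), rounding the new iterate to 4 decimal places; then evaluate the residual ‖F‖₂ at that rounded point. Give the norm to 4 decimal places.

At (1/2, 5/2): F = (-1.8750, -2.0000).
Jacobian J = [[2·a·b + 2·b^2, a^2 + 4·a·b - 2·b - 1], [-2·b, -2·a + 1]].
At the point, J = [[15.0000, -0.7500], [-5.0000, 0.0000]] (det J = -3.7500).
Solving J·Δ = −F gives Δ = (-0.4000, -10.5000).
Then the next iterate is (a, b)₁ = (0.1000, -8.0000).
Re-evaluating at (0.1000, -8.0000): F = (-43.2800, -8.4000), so ‖F‖₂ = 44.0876.

44.0876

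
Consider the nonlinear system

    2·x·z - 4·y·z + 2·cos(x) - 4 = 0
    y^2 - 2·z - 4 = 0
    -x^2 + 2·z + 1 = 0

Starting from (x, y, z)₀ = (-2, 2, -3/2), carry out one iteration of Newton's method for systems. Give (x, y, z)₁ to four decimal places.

(-0.9100, 1.6600, -0.6800)

At (-2, 2, -3/2): F = (13.167706, 3.0000, -6.0000).
Jacobian J = [[2·z - 2·sin(x), -4·z, 2·x - 4·y], [0, 2·y, -2], [-2·x, 0, 2]].
At the point, J = [[-1.181405, 6.0000, -12.0000], [0.0000, 4.0000, -2.0000], [4.0000, 0.0000, 2.0000]] (det J = 134.548759).
Solving J·Δ = −F gives Δ = (1.0900, -0.3400, 0.8200).
Then the next iterate is (x, y, z)₁ = (-0.9100, 1.6600, -0.6800).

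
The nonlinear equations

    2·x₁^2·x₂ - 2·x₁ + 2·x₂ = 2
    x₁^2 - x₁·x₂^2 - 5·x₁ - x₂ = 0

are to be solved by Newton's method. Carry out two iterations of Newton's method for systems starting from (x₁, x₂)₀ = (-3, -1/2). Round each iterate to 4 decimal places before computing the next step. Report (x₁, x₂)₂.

(-0.2245, 0.2272)

At (-3, -1/2): F = (-6.0000, 25.2500).
Jacobian J = [[4·x₁·x₂ - 2, 2·x₁^2 + 2], [2·x₁ - x₂^2 - 5, -2·x₁·x₂ - 1]].
At the point, J = [[4.0000, 20.0000], [-11.2500, -4.0000]] (det J = 209.0000).
Solving J·Δ = −F gives Δ = (2.3014, -0.1603).
Then the next iterate is (x₁, x₂)₁ = (-0.6986, -0.6603).
Round to (-0.6986, -0.6603) and repeat: F = (-2.567908, 4.945929), J = [[-0.154858, 2.976084], [-6.833196, -1.922571]].
Δ = (0.4741, 0.8875), so (x₁, x₂)₂ = (-0.2245, 0.2272).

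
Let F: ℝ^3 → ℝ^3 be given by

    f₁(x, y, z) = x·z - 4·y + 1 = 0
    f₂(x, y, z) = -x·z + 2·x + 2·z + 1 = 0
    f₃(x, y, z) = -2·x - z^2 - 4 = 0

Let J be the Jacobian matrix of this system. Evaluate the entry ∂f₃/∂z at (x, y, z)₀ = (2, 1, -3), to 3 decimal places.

6.000

∂f₃/∂z = -2·z.
At (2, 1, -3) this is 6.000.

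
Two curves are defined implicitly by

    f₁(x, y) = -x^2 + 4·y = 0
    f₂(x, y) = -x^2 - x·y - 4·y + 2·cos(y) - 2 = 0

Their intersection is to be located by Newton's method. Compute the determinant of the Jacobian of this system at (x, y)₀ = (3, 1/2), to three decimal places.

73.753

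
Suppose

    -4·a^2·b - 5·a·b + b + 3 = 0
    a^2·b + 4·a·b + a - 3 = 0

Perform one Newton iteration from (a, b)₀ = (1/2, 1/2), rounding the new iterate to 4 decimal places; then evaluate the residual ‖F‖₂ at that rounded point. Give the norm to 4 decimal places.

0.4639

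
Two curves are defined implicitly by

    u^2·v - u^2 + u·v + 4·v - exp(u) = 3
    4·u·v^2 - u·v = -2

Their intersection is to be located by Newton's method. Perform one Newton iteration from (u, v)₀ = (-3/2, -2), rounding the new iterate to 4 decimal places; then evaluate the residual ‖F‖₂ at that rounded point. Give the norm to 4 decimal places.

At (-3/2, -2): F = (-14.973130, -25.0000).
Jacobian J = [[2·u·v - 2·u + v - exp(u), u^2 + u + 4], [4·v^2 - v, 8·u·v - u]].
At the point, J = [[6.776870, 4.7500], [18.0000, 25.5000]] (det J = 87.310181).
Solving J·Δ = −F gives Δ = (3.0130, -1.1464).
Then the next iterate is (u, v)₁ = (1.5130, -3.1464).
Re-evaluating at (1.5130, -3.1464): F = (-34.378245, 66.674292), so ‖F‖₂ = 75.0155.

75.0155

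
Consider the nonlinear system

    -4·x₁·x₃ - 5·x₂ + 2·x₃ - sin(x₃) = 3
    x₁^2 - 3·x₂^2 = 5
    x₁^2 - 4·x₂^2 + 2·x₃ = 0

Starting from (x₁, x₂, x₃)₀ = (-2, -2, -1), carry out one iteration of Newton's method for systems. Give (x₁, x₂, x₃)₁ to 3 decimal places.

(-7.875, -2.875, 1.250)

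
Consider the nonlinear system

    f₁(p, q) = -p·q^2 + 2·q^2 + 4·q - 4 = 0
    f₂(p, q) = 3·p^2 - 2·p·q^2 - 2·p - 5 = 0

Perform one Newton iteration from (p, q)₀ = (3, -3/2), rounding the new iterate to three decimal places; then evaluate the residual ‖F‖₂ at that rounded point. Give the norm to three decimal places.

6.810

At (3, -3/2): F = (-12.250, 2.500).
Jacobian J = [[-q^2, -2·p·q + 4·q + 4], [6·p - 2·q^2 - 2, -4·p·q]].
At the point, J = [[-2.250, 7.000], [11.500, 18.000]] (det J = -121.000).
Solving J·Δ = −F gives Δ = (-1.967, 1.118).
Then the next iterate is (p, q)₁ = (1.033, -0.382).
Re-evaluating at (1.033, -0.382): F = (-5.38689, -4.16621), so ‖F‖₂ = 6.810.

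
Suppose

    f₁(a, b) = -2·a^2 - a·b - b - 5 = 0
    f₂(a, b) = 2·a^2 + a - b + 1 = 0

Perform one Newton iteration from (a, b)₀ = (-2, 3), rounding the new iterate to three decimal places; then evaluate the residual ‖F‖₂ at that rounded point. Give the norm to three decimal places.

59.775

At (-2, 3): F = (-10.000, 4.000).
Jacobian J = [[-4·a - b, -a - 1], [4·a + 1, -1]].
At the point, J = [[5.000, 1.000], [-7.000, -1.000]] (det J = 2.000).
Solving J·Δ = −F gives Δ = (-3.000, 25.000).
Then the next iterate is (a, b)₁ = (-5.000, 28.000).
Re-evaluating at (-5.000, 28.000): F = (57.000, 18.000), so ‖F‖₂ = 59.775.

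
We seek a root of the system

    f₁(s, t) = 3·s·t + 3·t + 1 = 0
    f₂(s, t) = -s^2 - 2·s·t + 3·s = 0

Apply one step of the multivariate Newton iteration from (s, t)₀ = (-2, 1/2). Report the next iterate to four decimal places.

At (-2, 1/2): F = (-0.5000, -8.0000).
Jacobian J = [[3·t, 3·s + 3], [-2·s - 2·t + 3, -2·s]].
At the point, J = [[1.5000, -3.0000], [6.0000, 4.0000]] (det J = 24.0000).
Solving J·Δ = −F gives Δ = (1.0833, 0.3750).
Then the next iterate is (s, t)₁ = (-0.9167, 0.8750).

(-0.9167, 0.8750)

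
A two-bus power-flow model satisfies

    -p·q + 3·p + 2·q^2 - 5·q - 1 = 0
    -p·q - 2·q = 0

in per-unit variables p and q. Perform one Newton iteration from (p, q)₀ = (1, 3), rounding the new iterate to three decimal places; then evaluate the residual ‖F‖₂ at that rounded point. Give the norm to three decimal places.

At (1, 3): F = (2.000, -9.000).
Jacobian J = [[-q + 3, -p + 4·q - 5], [-q, -p - 2]].
At the point, J = [[0.000, 6.000], [-3.000, -3.000]] (det J = 18.000).
Solving J·Δ = −F gives Δ = (-2.667, -0.333).
Then the next iterate is (p, q)₁ = (-1.667, 2.667).
Re-evaluating at (-1.667, 2.667): F = (-0.66433, -0.88811), so ‖F‖₂ = 1.109.

1.109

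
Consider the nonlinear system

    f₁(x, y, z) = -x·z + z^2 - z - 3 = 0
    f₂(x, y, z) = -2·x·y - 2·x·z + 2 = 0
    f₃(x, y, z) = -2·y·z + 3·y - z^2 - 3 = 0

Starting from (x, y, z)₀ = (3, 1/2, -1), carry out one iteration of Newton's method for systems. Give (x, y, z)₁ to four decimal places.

(-5.0000, 1.0000, -2.0000)

At (3, 1/2, -1): F = (2.0000, 5.0000, -1.5000).
Jacobian J = [[-z, 0, -x + 2·z - 1], [-2·y - 2·z, -2·x, -2·x], [0, -2·z + 3, -2·y - 2·z]].
At the point, J = [[1.0000, 0.0000, -6.0000], [1.0000, -6.0000, -6.0000], [0.0000, 5.0000, 1.0000]] (det J = -6.0000).
Solving J·Δ = −F gives Δ = (-8.0000, 0.5000, -1.0000).
Then the next iterate is (x, y, z)₁ = (-5.0000, 1.0000, -2.0000).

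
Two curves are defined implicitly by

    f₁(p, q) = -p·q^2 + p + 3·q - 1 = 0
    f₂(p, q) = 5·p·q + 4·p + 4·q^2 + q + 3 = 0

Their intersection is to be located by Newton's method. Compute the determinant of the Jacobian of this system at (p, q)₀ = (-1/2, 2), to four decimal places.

-113.5000

J = [[-q^2 + 1, -2·p·q + 3], [5·q + 4, 5·p + 8·q + 1]].
At the point, J = [[-3.0000, 5.0000], [14.0000, 14.5000]].
det J = -113.5000.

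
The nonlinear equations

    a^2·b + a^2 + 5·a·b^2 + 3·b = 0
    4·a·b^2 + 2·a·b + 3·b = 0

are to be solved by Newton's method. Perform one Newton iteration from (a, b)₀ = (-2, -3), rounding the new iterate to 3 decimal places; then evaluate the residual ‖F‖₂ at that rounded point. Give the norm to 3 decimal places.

38.780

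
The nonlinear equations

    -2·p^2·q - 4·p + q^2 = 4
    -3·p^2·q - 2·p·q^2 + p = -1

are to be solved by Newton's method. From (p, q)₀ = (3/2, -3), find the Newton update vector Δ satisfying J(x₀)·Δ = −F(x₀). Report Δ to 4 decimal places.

At (3/2, -3): F = (12.5000, -4.2500).
Jacobian J = [[-4·p·q - 4, -2·p^2 + 2·q], [-6·p·q - 2·q^2 + 1, -3·p^2 - 4·p·q]].
At the point, J = [[14.0000, -10.5000], [10.0000, 11.2500]] (det J = 262.5000).
Solving J·Δ = −F gives Δ = (-0.3657, 0.7029).

(-0.3657, 0.7029)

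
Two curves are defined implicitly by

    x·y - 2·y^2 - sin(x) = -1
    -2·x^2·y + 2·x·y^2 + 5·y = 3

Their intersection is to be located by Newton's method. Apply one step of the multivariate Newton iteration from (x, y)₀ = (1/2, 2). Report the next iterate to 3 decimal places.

(-0.004, 1.061)

At (1/2, 2): F = (-6.47943, 10.000).
Jacobian J = [[y - cos(x), x - 4·y], [-4·x·y + 2·y^2, -2·x^2 + 4·x·y + 5]].
At the point, J = [[1.12242, -7.500], [4.000, 8.500]] (det J = 39.54055).
Solving J·Δ = −F gives Δ = (-0.504, -0.939).
Then the next iterate is (x, y)₁ = (-0.004, 1.061).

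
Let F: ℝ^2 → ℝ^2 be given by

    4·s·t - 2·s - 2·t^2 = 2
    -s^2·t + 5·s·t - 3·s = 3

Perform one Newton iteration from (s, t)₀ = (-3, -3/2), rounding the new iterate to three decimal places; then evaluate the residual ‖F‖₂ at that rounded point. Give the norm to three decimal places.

6.186

At (-3, -3/2): F = (17.500, 42.000).
Jacobian J = [[4·t - 2, 4·s - 4·t], [-2·s·t + 5·t - 3, -s^2 + 5·s]].
At the point, J = [[-8.000, -6.000], [-19.500, -24.000]] (det J = 75.000).
Solving J·Δ = −F gives Δ = (2.240, -0.070).
Then the next iterate is (s, t)₁ = (-0.760, -1.570).
Re-evaluating at (-0.760, -1.570): F = (-0.637, 6.15283), so ‖F‖₂ = 6.186.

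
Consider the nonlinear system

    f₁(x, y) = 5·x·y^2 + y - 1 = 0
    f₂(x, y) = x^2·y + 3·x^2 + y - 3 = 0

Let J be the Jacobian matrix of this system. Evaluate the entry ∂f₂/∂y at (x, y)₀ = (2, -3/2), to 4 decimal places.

5.0000

∂f₂/∂y = x^2 + 1.
At (2, -3/2) this is 5.0000.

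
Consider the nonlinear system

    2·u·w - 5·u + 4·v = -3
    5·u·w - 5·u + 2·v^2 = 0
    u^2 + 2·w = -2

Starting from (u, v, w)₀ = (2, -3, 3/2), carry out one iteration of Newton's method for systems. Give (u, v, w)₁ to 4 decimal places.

At (2, -3, 3/2): F = (-13.0000, 23.0000, 9.0000).
Jacobian J = [[2·w - 5, 4, 2·u], [5·w - 5, 4·v, 5·u], [2·u, 0, 2]].
At the point, J = [[-2.0000, 4.0000, 4.0000], [2.5000, -12.0000, 10.0000], [4.0000, 0.0000, 2.0000]] (det J = 380.0000).
Solving J·Δ = −F gives Δ = (-2.4211, 1.6974, 0.3421).
Then the next iterate is (u, v, w)₁ = (-0.4211, -1.3026, 1.8421).

(-0.4211, -1.3026, 1.8421)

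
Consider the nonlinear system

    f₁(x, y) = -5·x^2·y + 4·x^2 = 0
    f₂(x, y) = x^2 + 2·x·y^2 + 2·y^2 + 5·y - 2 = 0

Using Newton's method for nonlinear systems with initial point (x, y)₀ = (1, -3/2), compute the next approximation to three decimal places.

At (1, -3/2): F = (11.500, 0.500).
Jacobian J = [[-10·x·y + 8·x, -5·x^2], [2·x + 2·y^2, 4·x·y + 4·y + 5]].
At the point, J = [[23.000, -5.000], [6.500, -7.000]] (det J = -128.500).
Solving J·Δ = −F gives Δ = (-0.607, -0.492).
Then the next iterate is (x, y)₁ = (0.393, -1.992).

(0.393, -1.992)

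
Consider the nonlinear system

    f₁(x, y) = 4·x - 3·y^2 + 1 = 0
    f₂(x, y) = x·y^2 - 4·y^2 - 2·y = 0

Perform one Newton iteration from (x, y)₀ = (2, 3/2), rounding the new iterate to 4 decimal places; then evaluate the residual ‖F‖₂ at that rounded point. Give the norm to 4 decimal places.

At (2, 3/2): F = (2.2500, -7.5000).
Jacobian J = [[4, -6·y], [y^2, 2·x·y - 8·y - 2]].
At the point, J = [[4.0000, -9.0000], [2.2500, -8.0000]] (det J = -11.7500).
Solving J·Δ = −F gives Δ = (-7.2766, -2.9840).
Then the next iterate is (x, y)₁ = (-5.2766, -1.4840).
Re-evaluating at (-5.2766, -1.4840): F = (-26.713168, -17.461448), so ‖F‖₂ = 31.9139.

31.9139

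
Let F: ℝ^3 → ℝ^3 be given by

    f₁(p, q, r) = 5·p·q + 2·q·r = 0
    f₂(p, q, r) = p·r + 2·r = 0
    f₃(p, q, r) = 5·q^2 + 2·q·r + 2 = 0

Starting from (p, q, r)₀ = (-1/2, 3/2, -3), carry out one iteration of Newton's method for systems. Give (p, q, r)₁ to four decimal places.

(-0.9572, 0.3326, -0.9145)

At (-1/2, 3/2, -3): F = (-12.7500, -4.5000, 4.2500).
Jacobian J = [[5·q, 5·p + 2·r, 2·q], [r, 0, p + 2], [0, 10·q + 2·r, 2·q]].
At the point, J = [[7.5000, -8.5000, 3.0000], [-3.0000, 0.0000, 1.5000], [0.0000, 9.0000, 3.0000]] (det J = -258.7500).
Solving J·Δ = −F gives Δ = (-0.4572, -1.1674, 2.0855).
Then the next iterate is (p, q, r)₁ = (-0.9572, 0.3326, -0.9145).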